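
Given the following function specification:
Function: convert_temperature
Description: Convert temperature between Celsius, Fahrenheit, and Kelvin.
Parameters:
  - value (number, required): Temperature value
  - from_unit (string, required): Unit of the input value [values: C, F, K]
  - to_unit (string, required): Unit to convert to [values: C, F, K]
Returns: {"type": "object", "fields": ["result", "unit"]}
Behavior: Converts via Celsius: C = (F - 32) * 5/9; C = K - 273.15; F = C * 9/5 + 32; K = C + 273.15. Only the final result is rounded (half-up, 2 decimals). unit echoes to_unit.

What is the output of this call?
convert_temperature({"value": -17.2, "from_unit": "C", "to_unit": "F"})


Input already in C: -17.2
To F: -17.2 * 9/5 + 32 = 1.04
Round to 2 decimals: 1.04
Output:
{"result": 1.04, "unit": "F"}


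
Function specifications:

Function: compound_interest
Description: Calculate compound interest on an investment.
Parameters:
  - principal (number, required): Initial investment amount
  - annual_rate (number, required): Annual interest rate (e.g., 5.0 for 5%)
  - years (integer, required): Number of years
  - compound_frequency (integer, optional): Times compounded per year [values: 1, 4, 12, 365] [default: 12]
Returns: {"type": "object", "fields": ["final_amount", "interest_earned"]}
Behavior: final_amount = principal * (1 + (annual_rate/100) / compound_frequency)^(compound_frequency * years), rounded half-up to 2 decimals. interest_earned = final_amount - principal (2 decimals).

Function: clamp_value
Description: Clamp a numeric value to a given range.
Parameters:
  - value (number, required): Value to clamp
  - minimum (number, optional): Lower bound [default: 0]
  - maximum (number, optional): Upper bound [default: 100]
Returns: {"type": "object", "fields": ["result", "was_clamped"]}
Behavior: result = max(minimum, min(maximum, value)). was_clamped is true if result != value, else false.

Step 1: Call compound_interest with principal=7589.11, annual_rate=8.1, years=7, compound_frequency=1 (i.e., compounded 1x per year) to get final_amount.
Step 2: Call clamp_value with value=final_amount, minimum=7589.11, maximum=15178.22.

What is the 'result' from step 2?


Step 1: compound_interest
  rate per period = 8.1/100/1 = 0.081 (keep full precision); periods = 1 * 7 = 7
  (1 + 0.081)^7 = 1.72496329
  final_amount = 7589.11 * 1.72496329 = 13090.936173 -> 13090.94
  interest_earned = 13090.94 - 7589.11 = 5501.83
  -> final_amount = 13090.94
Step 2: clamp_value(value=13090.94, minimum=7589.11, maximum=15178.22)
  result = max(7589.11, min(15178.22, 13090.94)) = max(7589.11, 13090.94) = 13090.94
  was_clamped = (13090.94 != 13090.94) = false
  -> result = 13090.94
13090.94


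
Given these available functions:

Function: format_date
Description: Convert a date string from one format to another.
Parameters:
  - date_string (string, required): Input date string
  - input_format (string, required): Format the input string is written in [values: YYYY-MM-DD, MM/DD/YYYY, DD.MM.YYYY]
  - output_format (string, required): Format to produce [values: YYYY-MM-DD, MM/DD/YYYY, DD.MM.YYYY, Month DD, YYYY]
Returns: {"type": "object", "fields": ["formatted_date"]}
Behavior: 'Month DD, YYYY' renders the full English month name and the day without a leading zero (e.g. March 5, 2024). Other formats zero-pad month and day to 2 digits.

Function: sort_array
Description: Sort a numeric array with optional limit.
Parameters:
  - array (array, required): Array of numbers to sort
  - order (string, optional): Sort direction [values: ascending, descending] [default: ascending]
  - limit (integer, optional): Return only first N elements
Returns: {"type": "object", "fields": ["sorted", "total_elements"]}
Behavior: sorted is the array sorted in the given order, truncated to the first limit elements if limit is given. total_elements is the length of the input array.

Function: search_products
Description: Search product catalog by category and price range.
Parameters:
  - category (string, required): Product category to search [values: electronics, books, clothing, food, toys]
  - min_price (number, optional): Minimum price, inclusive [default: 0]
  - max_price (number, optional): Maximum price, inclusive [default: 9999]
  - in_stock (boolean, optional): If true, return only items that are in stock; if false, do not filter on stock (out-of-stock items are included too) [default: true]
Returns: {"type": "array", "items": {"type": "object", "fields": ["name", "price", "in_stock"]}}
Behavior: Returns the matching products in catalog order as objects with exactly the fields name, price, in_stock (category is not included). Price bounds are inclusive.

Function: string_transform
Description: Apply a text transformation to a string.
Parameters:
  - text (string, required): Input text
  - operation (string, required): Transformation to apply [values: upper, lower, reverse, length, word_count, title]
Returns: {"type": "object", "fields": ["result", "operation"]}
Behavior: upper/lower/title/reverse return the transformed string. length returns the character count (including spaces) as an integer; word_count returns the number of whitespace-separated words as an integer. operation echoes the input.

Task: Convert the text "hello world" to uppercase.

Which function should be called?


The task needs a function whose description is: Apply a text transformation to a string.
string_transform


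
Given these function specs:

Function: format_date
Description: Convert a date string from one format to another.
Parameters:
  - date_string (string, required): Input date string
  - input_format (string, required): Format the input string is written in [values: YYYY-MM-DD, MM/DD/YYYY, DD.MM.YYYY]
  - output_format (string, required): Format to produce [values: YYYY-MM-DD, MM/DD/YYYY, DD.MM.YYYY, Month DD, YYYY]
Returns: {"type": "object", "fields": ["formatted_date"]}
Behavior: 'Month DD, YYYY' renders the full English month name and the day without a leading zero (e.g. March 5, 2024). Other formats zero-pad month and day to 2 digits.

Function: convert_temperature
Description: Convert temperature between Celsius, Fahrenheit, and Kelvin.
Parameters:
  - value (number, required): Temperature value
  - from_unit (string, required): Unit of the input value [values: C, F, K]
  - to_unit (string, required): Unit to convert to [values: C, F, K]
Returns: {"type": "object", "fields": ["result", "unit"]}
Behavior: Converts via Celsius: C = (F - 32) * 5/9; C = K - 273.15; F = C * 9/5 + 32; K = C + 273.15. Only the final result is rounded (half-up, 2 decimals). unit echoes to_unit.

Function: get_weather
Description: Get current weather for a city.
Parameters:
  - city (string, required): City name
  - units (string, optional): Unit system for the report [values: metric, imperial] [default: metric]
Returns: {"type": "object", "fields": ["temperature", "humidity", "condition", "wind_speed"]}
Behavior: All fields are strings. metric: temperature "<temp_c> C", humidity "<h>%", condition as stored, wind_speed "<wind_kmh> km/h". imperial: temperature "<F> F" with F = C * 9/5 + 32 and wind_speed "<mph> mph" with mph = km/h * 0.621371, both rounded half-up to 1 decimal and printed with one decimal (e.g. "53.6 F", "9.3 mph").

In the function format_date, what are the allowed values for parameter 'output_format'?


The format_date spec declares:
  - output_format (string, required): Format to produce [values: YYYY-MM-DD, MM/DD/YYYY, DD.MM.YYYY, Month DD, YYYY]
Allowed values:
YYYY-MM-DD, MM/DD/YYYY, DD.MM.YYYY, Month DD, YYYY


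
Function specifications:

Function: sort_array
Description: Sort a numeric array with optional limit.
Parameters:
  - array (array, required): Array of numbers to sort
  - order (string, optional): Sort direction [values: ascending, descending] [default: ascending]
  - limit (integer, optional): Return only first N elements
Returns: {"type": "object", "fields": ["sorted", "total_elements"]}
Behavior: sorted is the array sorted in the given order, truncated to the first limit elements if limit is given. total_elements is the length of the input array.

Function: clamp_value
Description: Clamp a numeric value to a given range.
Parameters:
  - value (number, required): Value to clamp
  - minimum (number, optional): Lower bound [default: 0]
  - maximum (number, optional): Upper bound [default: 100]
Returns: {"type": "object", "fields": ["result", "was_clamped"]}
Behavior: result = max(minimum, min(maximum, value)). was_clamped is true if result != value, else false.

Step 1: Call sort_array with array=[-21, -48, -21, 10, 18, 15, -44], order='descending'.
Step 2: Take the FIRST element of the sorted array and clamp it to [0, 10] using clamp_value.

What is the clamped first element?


Step 1: sort_array(order=descending)
  sorted: [18, 15, 10, -21, -21, -44, -48]
  -> first element = 18
Step 2: clamp_value(value=18, minimum=0, maximum=10)
  result = max(0, min(10, 18)) = max(0, 10) = 10
  was_clamped = (10 != 18) = true
  -> result = 10
10


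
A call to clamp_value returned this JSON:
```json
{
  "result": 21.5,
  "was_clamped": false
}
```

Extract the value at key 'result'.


21.5


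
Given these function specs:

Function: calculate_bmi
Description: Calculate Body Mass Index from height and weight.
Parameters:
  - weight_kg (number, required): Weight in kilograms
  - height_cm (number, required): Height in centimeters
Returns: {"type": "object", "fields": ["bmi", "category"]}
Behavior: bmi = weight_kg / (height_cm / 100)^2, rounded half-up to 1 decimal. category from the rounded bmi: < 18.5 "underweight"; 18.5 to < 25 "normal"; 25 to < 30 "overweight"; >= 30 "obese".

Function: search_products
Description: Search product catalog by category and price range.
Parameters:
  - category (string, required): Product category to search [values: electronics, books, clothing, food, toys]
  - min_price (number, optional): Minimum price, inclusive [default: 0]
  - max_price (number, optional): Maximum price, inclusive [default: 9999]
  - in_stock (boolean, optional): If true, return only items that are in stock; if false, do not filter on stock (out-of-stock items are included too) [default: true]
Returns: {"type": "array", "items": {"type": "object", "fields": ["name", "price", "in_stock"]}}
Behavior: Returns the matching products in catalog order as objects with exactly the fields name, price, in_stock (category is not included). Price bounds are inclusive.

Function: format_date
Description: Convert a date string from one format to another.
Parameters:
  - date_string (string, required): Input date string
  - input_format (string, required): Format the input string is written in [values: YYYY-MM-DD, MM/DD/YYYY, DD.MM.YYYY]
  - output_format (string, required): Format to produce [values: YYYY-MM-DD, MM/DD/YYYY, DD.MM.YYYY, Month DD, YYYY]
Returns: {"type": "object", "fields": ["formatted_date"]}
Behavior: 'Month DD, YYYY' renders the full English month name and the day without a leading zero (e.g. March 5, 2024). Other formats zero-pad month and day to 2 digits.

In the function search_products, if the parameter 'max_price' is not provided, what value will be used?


The search_products spec declares:
  - max_price (number, optional): Maximum price, inclusive [default: 9999]
Default:
9999


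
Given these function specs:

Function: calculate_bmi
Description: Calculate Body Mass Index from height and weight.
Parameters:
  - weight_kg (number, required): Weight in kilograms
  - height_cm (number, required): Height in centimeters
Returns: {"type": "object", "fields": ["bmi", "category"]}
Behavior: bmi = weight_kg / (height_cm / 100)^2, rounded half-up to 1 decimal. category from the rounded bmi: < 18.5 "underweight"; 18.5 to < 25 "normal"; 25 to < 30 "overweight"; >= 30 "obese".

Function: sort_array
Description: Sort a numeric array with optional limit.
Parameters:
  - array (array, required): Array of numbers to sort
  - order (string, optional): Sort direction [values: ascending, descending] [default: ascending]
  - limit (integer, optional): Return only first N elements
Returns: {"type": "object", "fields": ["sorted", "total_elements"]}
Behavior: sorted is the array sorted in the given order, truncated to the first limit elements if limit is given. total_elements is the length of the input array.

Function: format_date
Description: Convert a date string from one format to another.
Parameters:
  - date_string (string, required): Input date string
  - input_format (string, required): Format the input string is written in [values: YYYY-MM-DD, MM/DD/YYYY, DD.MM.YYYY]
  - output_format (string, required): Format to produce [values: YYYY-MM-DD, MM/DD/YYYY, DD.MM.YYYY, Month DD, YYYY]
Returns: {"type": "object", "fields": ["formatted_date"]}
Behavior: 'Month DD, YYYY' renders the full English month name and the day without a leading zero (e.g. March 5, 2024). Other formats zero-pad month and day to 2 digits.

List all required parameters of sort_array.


Parameters of sort_array and their required/optional flag:
  array: required
  order: optional
  limit: optional
array


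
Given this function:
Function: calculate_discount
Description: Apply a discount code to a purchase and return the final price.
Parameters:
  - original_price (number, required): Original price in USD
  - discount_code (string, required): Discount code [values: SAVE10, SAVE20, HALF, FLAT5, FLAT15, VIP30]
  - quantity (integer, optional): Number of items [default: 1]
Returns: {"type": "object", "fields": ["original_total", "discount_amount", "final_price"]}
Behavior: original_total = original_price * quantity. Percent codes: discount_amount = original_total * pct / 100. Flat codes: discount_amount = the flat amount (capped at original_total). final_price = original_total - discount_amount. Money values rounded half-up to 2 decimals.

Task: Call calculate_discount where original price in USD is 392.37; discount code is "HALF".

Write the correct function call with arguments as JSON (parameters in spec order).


Mapping each described value to its parameter name:
  'Original price in USD' -> original_price = 392.37
  'Discount code' -> discount_code = "HALF"
calculate_discount({"original_price": 392.37, "discount_code": "HALF"})


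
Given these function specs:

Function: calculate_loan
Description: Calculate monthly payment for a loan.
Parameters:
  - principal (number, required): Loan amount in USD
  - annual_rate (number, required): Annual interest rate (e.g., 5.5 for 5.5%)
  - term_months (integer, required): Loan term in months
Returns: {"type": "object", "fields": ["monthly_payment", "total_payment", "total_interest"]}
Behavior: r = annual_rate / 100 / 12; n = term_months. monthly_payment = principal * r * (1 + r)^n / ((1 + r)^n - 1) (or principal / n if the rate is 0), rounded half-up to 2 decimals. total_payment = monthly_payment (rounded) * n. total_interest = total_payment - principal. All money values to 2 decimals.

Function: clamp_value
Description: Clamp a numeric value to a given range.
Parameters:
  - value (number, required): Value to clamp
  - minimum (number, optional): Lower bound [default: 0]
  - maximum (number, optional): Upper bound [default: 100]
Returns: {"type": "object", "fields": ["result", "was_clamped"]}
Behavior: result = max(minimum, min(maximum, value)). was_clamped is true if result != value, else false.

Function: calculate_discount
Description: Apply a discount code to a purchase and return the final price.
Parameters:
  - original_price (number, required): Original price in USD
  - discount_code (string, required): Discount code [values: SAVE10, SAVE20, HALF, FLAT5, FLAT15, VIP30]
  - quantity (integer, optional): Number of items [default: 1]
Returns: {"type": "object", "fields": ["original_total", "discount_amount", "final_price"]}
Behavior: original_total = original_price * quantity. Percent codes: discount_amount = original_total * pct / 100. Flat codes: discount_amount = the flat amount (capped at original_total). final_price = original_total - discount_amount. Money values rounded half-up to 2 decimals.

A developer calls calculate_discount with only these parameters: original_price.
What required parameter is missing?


Required parameters: original_price, discount_code
Provided: original_price
Missing: discount_code
discount_code


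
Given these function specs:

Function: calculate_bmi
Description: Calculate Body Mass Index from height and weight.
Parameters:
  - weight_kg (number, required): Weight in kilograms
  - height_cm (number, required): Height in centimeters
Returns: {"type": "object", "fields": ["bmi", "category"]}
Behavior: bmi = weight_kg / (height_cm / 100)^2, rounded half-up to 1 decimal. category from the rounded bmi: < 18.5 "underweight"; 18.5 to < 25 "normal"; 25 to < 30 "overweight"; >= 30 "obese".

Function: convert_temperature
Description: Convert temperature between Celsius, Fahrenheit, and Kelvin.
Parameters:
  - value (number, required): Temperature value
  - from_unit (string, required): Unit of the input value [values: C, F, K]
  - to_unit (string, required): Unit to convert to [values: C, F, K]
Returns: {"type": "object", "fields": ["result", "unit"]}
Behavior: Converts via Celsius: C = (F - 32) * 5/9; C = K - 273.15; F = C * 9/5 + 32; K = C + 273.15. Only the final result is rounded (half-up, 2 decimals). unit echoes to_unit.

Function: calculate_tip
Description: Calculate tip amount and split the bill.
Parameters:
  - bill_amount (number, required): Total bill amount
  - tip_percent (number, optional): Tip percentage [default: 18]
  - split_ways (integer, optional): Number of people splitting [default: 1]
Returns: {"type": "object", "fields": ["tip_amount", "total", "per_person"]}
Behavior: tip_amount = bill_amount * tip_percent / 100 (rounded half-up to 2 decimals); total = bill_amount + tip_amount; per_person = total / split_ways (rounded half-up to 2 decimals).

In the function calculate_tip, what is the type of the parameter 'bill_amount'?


The calculate_tip spec declares:
  - bill_amount (number, required): Total bill amount
Type:
number


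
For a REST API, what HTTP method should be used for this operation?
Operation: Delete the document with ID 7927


GET = read, POST = create, PUT = update/replace, DELETE = remove
This operation is a removal.
DELETE


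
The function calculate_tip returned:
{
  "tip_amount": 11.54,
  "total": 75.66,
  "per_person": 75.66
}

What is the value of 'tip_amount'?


11.54


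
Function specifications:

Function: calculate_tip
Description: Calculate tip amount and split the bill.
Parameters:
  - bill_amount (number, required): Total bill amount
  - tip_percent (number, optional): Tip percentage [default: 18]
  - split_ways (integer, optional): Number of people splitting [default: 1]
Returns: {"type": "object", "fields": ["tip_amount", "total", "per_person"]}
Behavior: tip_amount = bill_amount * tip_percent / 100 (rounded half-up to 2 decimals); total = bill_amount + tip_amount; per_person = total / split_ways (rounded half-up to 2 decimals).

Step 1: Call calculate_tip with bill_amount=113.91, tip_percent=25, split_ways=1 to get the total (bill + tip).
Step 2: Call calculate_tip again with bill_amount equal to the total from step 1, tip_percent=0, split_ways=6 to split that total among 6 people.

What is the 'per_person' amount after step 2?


Step 1: calculate_tip(bill_amount=113.91, tip_percent=25, split_ways=1)
  tip_amount = 113.91 * 25/100 = 28.4775 -> 28.48
  total = 113.91 + 28.48 = 142.39
  per_person = 142.39 / 1 = 142.39 -> 142.39
  -> total = 142.39
Step 2: calculate_tip(bill_amount=142.39, tip_percent=0, split_ways=6)
  tip_amount = 142.39 * 0/100 = 0 -> 0.00
  total = 142.39 + 0.00 = 142.39
  per_person = 142.39 / 6 = 23.731667 -> 23.73
  -> per_person = 23.73
$23.73


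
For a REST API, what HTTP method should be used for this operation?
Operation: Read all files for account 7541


GET = read, POST = create, PUT = update/replace, DELETE = remove
This operation is a read.
GET


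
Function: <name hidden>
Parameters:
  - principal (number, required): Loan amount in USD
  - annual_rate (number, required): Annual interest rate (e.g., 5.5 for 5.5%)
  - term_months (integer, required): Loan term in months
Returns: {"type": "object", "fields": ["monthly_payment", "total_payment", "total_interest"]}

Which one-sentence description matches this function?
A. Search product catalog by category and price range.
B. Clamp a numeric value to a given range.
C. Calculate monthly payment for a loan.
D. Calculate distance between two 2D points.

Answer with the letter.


Parameters principal, annual_rate, term_months and return ["monthly_payment", "total_payment", "total_interest"] fit: Calculate monthly payment for a loan.
C


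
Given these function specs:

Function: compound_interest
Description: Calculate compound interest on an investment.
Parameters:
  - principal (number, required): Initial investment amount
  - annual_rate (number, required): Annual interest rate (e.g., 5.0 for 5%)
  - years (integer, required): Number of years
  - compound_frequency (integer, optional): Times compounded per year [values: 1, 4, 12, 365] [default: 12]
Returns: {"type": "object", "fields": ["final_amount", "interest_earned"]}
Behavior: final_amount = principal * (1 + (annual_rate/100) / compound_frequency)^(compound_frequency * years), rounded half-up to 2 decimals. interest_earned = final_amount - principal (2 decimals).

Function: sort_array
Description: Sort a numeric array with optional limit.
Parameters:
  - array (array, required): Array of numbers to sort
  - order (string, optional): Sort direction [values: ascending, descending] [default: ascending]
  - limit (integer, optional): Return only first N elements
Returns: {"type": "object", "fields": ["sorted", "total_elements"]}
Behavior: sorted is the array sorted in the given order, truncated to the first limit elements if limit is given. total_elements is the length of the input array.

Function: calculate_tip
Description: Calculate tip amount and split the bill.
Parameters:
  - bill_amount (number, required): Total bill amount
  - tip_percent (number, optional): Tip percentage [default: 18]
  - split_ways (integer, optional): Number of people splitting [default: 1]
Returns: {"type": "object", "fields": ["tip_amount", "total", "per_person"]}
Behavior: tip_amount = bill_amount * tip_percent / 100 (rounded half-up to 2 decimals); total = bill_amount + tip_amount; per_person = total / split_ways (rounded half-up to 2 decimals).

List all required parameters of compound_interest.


Parameters of compound_interest and their required/optional flag:
  principal: required
  annual_rate: required
  years: required
  compound_frequency: optional
annual_rate, principal, years


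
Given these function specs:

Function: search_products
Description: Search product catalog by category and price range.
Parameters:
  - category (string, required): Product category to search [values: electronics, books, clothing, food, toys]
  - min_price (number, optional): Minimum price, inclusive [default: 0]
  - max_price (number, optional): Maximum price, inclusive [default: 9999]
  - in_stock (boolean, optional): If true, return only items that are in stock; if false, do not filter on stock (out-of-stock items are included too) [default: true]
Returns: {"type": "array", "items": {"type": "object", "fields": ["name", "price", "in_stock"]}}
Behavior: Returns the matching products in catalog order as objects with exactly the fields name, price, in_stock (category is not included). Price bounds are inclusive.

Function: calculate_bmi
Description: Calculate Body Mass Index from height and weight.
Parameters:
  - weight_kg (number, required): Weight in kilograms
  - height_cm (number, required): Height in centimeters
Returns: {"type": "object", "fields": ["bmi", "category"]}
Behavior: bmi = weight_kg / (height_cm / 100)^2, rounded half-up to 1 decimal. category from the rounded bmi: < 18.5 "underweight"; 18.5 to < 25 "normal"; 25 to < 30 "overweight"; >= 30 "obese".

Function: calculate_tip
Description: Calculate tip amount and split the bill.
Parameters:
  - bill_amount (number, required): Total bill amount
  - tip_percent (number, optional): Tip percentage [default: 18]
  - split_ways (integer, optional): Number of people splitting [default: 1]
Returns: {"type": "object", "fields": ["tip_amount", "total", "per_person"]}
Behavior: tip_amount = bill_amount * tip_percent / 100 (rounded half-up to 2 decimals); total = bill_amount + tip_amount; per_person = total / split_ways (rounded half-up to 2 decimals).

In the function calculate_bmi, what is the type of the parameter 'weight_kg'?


The calculate_bmi spec declares:
  - weight_kg (number, required): Weight in kilograms
Type:
number


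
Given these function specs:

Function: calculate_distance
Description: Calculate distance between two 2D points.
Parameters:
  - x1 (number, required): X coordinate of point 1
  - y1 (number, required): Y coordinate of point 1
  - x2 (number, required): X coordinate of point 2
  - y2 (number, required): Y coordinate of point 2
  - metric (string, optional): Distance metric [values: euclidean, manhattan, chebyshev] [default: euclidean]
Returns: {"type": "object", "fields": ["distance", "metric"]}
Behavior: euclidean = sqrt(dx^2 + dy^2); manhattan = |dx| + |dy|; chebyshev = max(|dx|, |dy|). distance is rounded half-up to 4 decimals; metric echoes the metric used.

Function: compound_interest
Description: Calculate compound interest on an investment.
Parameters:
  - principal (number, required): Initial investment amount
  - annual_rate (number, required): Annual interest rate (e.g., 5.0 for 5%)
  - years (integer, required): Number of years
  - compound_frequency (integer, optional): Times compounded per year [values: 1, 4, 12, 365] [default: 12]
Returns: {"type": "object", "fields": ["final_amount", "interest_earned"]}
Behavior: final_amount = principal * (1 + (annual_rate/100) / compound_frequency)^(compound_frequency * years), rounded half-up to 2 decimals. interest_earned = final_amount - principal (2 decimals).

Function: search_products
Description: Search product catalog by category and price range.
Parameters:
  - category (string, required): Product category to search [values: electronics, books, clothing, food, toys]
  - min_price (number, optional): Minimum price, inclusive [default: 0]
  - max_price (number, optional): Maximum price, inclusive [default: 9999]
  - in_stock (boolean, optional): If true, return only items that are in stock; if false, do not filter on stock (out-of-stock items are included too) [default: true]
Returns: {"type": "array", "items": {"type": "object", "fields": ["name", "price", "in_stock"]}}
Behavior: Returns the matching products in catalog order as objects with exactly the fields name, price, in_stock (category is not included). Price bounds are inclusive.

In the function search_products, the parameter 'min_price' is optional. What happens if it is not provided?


The search_products spec declares:
  - min_price (number, optional): Minimum price, inclusive [default: 0]
It defaults to 0


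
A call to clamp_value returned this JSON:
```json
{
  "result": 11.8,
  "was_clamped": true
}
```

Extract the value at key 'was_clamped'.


true


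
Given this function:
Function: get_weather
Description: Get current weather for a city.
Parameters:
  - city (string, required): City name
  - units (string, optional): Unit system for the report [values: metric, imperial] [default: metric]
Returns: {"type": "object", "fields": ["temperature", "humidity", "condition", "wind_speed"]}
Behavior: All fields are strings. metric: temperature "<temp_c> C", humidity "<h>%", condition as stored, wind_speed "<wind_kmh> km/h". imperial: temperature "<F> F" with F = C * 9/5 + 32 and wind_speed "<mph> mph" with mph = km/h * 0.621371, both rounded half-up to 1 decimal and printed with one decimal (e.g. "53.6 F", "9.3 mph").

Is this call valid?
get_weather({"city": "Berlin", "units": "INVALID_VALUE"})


Checking parameter values...
Parameter 'units' has value 'INVALID_VALUE' not in allowed: metric, imperial
Invalid - 'units' must be one of metric, imperial


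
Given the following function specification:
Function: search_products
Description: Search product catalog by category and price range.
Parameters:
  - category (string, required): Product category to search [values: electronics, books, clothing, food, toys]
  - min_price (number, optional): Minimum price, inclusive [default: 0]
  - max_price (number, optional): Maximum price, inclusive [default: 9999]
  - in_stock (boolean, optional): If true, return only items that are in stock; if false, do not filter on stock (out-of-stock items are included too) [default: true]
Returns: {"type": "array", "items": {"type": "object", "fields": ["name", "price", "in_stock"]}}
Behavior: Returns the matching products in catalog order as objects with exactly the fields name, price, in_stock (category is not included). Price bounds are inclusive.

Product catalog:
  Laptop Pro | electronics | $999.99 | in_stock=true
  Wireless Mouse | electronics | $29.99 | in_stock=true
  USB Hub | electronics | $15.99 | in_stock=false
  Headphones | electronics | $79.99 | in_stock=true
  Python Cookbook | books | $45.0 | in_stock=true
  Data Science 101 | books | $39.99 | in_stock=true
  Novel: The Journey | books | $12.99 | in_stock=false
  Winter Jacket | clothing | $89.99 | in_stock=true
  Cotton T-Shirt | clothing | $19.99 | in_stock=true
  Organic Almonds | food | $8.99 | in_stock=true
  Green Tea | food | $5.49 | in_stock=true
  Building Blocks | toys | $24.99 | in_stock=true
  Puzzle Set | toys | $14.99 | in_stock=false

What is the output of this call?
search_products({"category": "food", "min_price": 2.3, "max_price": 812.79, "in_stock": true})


Filter: category=food, 2.3 <= price <= 812.79, in-stock only
  Organic Almonds ($8.99): keep
  Green Tea ($5.49): keep
Output:
[{"name": "Organic Almonds", "price": 8.99, "in_stock": true}, {"name": "Green Tea", "price": 5.49, "in_stock": true}]


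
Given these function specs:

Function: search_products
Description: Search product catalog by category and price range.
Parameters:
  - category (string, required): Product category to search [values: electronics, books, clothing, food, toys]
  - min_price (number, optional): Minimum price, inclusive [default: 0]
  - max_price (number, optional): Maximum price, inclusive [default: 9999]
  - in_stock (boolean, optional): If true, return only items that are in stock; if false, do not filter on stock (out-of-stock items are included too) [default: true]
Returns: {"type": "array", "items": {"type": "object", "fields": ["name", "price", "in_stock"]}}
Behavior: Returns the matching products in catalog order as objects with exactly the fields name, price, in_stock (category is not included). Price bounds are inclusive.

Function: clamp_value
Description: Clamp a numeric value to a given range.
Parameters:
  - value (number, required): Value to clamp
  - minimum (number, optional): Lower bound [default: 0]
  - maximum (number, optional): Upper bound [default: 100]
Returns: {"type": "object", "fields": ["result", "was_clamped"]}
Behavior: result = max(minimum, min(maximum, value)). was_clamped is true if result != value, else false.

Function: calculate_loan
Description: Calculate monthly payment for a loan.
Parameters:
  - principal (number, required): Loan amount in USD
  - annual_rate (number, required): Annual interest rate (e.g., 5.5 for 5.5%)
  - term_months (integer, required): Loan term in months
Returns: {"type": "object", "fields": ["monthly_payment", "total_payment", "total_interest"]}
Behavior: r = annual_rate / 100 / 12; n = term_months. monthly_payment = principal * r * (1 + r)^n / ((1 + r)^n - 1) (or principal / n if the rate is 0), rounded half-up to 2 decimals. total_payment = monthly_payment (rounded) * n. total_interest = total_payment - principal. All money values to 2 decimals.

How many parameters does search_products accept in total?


Parameters of search_products: category (required), min_price (optional), max_price (optional), in_stock (optional)
Total:
4


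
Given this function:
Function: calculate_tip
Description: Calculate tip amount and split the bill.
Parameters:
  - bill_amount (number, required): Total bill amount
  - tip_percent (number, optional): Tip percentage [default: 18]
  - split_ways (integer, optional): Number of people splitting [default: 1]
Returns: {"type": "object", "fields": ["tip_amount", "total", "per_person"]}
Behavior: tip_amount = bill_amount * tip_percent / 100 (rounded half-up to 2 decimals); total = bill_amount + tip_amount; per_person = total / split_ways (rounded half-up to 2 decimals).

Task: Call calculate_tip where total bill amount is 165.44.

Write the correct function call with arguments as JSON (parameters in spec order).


Mapping each described value to its parameter name:
  'Total bill amount' -> bill_amount = 165.44
calculate_tip({"bill_amount": 165.44})


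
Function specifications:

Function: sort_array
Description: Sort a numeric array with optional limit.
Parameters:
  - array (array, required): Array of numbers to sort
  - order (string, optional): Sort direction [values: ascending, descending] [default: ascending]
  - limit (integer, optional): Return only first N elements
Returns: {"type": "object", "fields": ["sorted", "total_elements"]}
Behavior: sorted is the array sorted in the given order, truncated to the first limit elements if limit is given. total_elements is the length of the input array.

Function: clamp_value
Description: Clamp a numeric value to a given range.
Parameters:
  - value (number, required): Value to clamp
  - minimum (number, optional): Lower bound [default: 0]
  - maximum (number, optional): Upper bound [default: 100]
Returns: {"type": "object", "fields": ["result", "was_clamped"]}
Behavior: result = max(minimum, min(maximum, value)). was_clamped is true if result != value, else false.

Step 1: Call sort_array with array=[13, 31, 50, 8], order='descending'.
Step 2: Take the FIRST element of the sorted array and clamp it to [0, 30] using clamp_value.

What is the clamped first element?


Step 1: sort_array(order=descending)
  sorted: [50, 31, 13, 8]
  -> first element = 50
Step 2: clamp_value(value=50, minimum=0, maximum=30)
  result = max(0, min(30, 50)) = max(0, 30) = 30
  was_clamped = (30 != 50) = true
  -> result = 30
30


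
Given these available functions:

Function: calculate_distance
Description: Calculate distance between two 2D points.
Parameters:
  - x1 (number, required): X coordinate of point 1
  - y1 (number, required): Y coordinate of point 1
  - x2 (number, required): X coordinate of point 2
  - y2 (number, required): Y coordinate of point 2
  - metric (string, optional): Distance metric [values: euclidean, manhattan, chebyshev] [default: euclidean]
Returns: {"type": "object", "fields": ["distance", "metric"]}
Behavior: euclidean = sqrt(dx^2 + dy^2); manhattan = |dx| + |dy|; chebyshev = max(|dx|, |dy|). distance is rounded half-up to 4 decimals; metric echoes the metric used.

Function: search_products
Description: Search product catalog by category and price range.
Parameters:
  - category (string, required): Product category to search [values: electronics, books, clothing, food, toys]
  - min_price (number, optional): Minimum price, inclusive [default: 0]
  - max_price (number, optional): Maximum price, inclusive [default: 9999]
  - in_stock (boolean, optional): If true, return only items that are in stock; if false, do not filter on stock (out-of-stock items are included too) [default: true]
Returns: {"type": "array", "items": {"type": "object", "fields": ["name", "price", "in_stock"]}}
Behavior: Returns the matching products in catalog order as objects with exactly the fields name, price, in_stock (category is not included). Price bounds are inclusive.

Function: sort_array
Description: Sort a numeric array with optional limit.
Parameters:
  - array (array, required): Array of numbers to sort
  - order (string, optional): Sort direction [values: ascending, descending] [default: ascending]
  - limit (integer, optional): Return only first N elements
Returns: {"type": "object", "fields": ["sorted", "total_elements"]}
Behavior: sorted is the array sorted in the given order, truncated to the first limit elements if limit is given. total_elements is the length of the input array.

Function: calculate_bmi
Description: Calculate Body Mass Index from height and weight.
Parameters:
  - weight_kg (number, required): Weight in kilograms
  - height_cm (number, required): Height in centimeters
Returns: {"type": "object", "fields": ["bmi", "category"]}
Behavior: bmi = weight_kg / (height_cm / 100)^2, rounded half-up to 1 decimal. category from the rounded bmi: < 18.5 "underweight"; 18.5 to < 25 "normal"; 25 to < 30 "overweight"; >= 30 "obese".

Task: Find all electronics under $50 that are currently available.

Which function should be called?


The task needs a function whose description is: Search product catalog by category and price range.
search_products


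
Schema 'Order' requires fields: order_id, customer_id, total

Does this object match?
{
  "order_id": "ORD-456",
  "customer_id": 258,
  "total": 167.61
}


Checking required fields... All present.
Valid - all required fields present


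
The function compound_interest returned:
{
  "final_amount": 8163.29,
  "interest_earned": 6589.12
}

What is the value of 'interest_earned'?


6589.12


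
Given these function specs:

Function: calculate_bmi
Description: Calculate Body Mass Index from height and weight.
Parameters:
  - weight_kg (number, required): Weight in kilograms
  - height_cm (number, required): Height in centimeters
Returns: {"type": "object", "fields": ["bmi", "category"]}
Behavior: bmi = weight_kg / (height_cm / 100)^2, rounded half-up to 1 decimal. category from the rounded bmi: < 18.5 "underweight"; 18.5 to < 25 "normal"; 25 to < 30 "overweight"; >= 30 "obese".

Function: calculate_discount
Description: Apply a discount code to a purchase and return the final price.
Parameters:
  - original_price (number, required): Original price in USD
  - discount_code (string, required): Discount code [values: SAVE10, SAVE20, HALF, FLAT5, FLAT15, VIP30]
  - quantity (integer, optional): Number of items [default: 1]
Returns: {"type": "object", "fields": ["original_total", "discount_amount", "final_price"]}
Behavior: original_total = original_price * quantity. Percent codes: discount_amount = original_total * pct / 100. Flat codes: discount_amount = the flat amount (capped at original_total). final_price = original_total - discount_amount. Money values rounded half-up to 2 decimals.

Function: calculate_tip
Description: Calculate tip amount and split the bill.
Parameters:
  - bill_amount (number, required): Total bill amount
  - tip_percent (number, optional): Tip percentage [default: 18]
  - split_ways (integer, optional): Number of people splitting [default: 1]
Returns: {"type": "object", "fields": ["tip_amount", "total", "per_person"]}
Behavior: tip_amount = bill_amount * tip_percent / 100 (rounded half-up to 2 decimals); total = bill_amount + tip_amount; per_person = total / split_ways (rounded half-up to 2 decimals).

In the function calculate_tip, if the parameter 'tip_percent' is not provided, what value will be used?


The calculate_tip spec declares:
  - tip_percent (number, optional): Tip percentage [default: 18]
Default:
18


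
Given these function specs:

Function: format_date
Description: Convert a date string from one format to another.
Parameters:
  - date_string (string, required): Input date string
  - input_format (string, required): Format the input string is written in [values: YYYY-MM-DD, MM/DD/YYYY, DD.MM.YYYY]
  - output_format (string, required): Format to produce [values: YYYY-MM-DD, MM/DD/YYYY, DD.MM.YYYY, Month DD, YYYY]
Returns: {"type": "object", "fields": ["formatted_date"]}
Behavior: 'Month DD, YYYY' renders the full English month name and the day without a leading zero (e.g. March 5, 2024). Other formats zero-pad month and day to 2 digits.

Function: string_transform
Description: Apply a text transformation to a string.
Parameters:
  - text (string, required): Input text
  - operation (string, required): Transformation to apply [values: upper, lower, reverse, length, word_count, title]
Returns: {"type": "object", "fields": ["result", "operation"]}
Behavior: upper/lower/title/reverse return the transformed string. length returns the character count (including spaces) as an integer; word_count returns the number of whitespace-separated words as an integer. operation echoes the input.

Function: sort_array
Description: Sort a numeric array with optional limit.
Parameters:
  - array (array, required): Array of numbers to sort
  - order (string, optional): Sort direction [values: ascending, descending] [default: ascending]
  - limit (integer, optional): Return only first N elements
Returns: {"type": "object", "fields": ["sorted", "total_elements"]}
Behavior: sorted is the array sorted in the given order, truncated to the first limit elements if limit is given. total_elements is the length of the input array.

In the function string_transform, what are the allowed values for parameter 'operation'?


The string_transform spec declares:
  - operation (string, required): Transformation to apply [values: upper, lower, reverse, length, word_count, title]
Allowed values:
upper, lower, reverse, length, word_count, title
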